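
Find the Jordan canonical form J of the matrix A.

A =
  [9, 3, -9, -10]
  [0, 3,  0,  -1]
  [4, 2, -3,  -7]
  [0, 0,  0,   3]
J_2(3) ⊕ J_2(3)

The characteristic polynomial is
  det(x·I − A) = x^4 - 12*x^3 + 54*x^2 - 108*x + 81 = (x - 3)^4

Eigenvalues and multiplicities (the geometric multiplicity of λ is n − rank(A − λI), which equals the number of Jordan blocks for λ):
  λ = 3: algebraic multiplicity = 4, geometric multiplicity = 2

Determining the block sizes for each eigenvalue:
  λ = 3: with am = 4 and gm = 2, the partition is not yet determined (e.g. several partitions of 4 into 2 parts exist). Let N = A − (3)·I. Computing rank(N^1) = 2, rank(N^2) = 0; the number of blocks of size ≥ j is rank(N^{j−1}) − rank(N^j), giving [2, 2]. So we have 2 block(s) of size 2 → block sizes [2, 2]

Assembling the blocks gives a Jordan form
J =
  [3, 1, 0, 0]
  [0, 3, 0, 0]
  [0, 0, 3, 1]
  [0, 0, 0, 3]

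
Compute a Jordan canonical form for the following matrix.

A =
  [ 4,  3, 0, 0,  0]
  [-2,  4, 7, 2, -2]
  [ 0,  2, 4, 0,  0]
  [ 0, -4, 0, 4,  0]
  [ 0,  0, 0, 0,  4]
J_3(4) ⊕ J_1(4) ⊕ J_1(4)

The characteristic polynomial is
  det(x·I − A) = x^5 - 20*x^4 + 160*x^3 - 640*x^2 + 1280*x - 1024 = (x - 4)^5

Eigenvalues and multiplicities (the geometric multiplicity of λ is n − rank(A − λI), which equals the number of Jordan blocks for λ):
  λ = 4: algebraic multiplicity = 5, geometric multiplicity = 3

Determining the block sizes for each eigenvalue:
  λ = 4: with am = 5 and gm = 3, the partition is not yet determined (e.g. several partitions of 5 into 3 parts exist). Let N = A − (4)·I. Computing rank(N^1) = 2, rank(N^2) = 1, rank(N^3) = 0; the number of blocks of size ≥ j is rank(N^{j−1}) − rank(N^j), giving [3, 1, 1]. So we have 1 block(s) of size 3, 2 block(s) of size 1 → block sizes [3, 1, 1]

Assembling the blocks gives a Jordan form
J =
  [4, 1, 0, 0, 0]
  [0, 4, 1, 0, 0]
  [0, 0, 4, 0, 0]
  [0, 0, 0, 4, 0]
  [0, 0, 0, 0, 4]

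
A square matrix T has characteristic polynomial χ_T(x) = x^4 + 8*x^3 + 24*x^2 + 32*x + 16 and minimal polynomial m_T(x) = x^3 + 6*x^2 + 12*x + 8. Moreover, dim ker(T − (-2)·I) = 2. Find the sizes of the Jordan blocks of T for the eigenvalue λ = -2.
Block sizes for λ = -2: [3, 1]

Step 1 — from the characteristic polynomial, algebraic multiplicity of λ = -2 is 4. From dim ker(T − (-2)·I) = 2, there are exactly 2 Jordan blocks for λ = -2.
Step 2 — from the minimal polynomial, the factor (x + 2)^3 tells us the largest block for λ = -2 has size 3.
Step 3 — with total size 4, 2 blocks, and largest block 3, the block sizes (in nonincreasing order) are [3, 1].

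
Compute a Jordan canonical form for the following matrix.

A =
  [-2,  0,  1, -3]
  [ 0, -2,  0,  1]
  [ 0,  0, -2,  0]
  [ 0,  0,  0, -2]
J_2(-2) ⊕ J_2(-2)

The characteristic polynomial is
  det(x·I − A) = x^4 + 8*x^3 + 24*x^2 + 32*x + 16 = (x + 2)^4

Eigenvalues and multiplicities (the geometric multiplicity of λ is n − rank(A − λI), which equals the number of Jordan blocks for λ):
  λ = -2: algebraic multiplicity = 4, geometric multiplicity = 2

Determining the block sizes for each eigenvalue:
  λ = -2: with am = 4 and gm = 2, the partition is not yet determined (e.g. several partitions of 4 into 2 parts exist). Let N = A − (-2)·I. Computing rank(N^1) = 2, rank(N^2) = 0; the number of blocks of size ≥ j is rank(N^{j−1}) − rank(N^j), giving [2, 2]. So we have 2 block(s) of size 2 → block sizes [2, 2]

Assembling the blocks gives a Jordan form
J =
  [-2,  1,  0,  0]
  [ 0, -2,  0,  0]
  [ 0,  0, -2,  1]
  [ 0,  0,  0, -2]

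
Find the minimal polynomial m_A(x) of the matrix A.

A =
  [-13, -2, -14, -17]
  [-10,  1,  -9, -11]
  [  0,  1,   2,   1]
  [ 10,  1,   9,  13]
x^4 - 3*x^3 - 6*x^2 + 28*x - 24

The characteristic polynomial is χ_A(x) = (x - 2)^3*(x + 3), so the eigenvalues are known. The minimal polynomial is
  m_A(x) = Π_λ (x − λ)^{k_λ}
where k_λ is the size of the *largest* Jordan block for λ (equivalently, the smallest k with (A − λI)^k v = 0 for every generalised eigenvector v of λ).

  λ = -3: largest Jordan block has size 1, contributing (x + 3)
  λ = 2: largest Jordan block has size 3, contributing (x − 2)^3

So m_A(x) = (x - 2)^3*(x + 3) = x^4 - 3*x^3 - 6*x^2 + 28*x - 24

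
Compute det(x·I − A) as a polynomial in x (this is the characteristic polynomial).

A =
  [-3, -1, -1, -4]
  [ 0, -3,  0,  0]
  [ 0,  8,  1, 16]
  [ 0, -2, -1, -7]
x^4 + 12*x^3 + 54*x^2 + 108*x + 81

Expanding det(x·I − A) (e.g. by cofactor expansion or by noting that A is similar to its Jordan form J, which has the same characteristic polynomial as A) gives
  χ_A(x) = x^4 + 12*x^3 + 54*x^2 + 108*x + 81
which factors as (x + 3)^4. The eigenvalues (with algebraic multiplicities) are λ = -3 with multiplicity 4.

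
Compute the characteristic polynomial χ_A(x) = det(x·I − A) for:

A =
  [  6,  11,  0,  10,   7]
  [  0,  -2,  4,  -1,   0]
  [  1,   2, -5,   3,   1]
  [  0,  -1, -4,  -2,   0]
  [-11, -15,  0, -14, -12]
x^5 + 15*x^4 + 86*x^3 + 234*x^2 + 297*x + 135

Expanding det(x·I − A) (e.g. by cofactor expansion or by noting that A is similar to its Jordan form J, which has the same characteristic polynomial as A) gives
  χ_A(x) = x^5 + 15*x^4 + 86*x^3 + 234*x^2 + 297*x + 135
which factors as (x + 1)*(x + 3)^3*(x + 5). The eigenvalues (with algebraic multiplicities) are λ = -5 with multiplicity 1, λ = -3 with multiplicity 3, λ = -1 with multiplicity 1.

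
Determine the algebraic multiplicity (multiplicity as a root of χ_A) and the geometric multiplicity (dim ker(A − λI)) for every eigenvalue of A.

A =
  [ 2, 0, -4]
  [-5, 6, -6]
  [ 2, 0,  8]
λ = 4: alg = 1, geom = 1; λ = 6: alg = 2, geom = 1

Step 1 — factor the characteristic polynomial to read off the algebraic multiplicities:
  χ_A(x) = (x - 6)^2*(x - 4)

Step 2 — compute geometric multiplicities via the rank-nullity identity g(λ) = n − rank(A − λI):
  rank(A − (4)·I) = 2, so dim ker(A − (4)·I) = n − 2 = 1
  rank(A − (6)·I) = 2, so dim ker(A − (6)·I) = n − 2 = 1

Summary:
  λ = 4: algebraic multiplicity = 1, geometric multiplicity = 1
  λ = 6: algebraic multiplicity = 2, geometric multiplicity = 1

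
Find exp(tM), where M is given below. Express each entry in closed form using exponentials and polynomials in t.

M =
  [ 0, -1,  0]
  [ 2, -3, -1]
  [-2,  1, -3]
e^{tM} =
  [t^2*exp(-2*t) + 2*t*exp(-2*t) + exp(-2*t), -t^2*exp(-2*t)/2 - t*exp(-2*t), t^2*exp(-2*t)/2]
  [2*t^2*exp(-2*t) + 2*t*exp(-2*t), -t^2*exp(-2*t) - t*exp(-2*t) + exp(-2*t), t^2*exp(-2*t) - t*exp(-2*t)]
  [-2*t*exp(-2*t), t*exp(-2*t), -t*exp(-2*t) + exp(-2*t)]

Strategy: write M = P · J · P⁻¹ where J is a Jordan canonical form, so e^{tM} = P · e^{tJ} · P⁻¹, and e^{tJ} can be computed block-by-block.

M has Jordan form
J =
  [-2,  1,  0]
  [ 0, -2,  1]
  [ 0,  0, -2]
(up to reordering of blocks).

Per-block formulas:
  For a 3×3 Jordan block J_3(-2): exp(t · J_3(-2)) = e^(-2t)·(I + t·N + (t^2/2)·N^2), where N is the 3×3 nilpotent shift.

After assembling e^{tJ} and conjugating by P, we get:

e^{tM} =
  [t^2*exp(-2*t) + 2*t*exp(-2*t) + exp(-2*t), -t^2*exp(-2*t)/2 - t*exp(-2*t), t^2*exp(-2*t)/2]
  [2*t^2*exp(-2*t) + 2*t*exp(-2*t), -t^2*exp(-2*t) - t*exp(-2*t) + exp(-2*t), t^2*exp(-2*t) - t*exp(-2*t)]
  [-2*t*exp(-2*t), t*exp(-2*t), -t*exp(-2*t) + exp(-2*t)]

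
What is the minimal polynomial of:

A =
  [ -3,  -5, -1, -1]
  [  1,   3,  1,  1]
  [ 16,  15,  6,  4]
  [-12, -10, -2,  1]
x^4 - 7*x^3 + 9*x^2 + 27*x - 54

The characteristic polynomial is χ_A(x) = (x - 3)^3*(x + 2), so the eigenvalues are known. The minimal polynomial is
  m_A(x) = Π_λ (x − λ)^{k_λ}
where k_λ is the size of the *largest* Jordan block for λ (equivalently, the smallest k with (A − λI)^k v = 0 for every generalised eigenvector v of λ).

  λ = -2: largest Jordan block has size 1, contributing (x + 2)
  λ = 3: largest Jordan block has size 3, contributing (x − 3)^3

So m_A(x) = (x - 3)^3*(x + 2) = x^4 - 7*x^3 + 9*x^2 + 27*x - 54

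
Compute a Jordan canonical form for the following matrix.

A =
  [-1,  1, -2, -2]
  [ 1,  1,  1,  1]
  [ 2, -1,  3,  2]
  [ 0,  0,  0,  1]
J_3(1) ⊕ J_1(1)

The characteristic polynomial is
  det(x·I − A) = x^4 - 4*x^3 + 6*x^2 - 4*x + 1 = (x - 1)^4

Eigenvalues and multiplicities (the geometric multiplicity of λ is n − rank(A − λI), which equals the number of Jordan blocks for λ):
  λ = 1: algebraic multiplicity = 4, geometric multiplicity = 2

Determining the block sizes for each eigenvalue:
  λ = 1: with am = 4 and gm = 2, the partition is not yet determined (e.g. several partitions of 4 into 2 parts exist). Let N = A − (1)·I. Computing rank(N^1) = 2, rank(N^2) = 1, rank(N^3) = 0; the number of blocks of size ≥ j is rank(N^{j−1}) − rank(N^j), giving [2, 1, 1]. So we have 1 block(s) of size 3, 1 block(s) of size 1 → block sizes [3, 1]

Assembling the blocks gives a Jordan form
J =
  [1, 1, 0, 0]
  [0, 1, 1, 0]
  [0, 0, 1, 0]
  [0, 0, 0, 1]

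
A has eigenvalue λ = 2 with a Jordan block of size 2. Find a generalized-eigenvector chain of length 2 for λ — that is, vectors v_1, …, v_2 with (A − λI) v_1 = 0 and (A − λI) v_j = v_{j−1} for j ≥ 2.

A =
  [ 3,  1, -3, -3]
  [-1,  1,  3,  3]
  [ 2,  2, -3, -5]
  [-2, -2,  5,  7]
A Jordan chain for λ = 2 of length 2:
v_1 = (1, -1, 2, -2)ᵀ
v_2 = (1, 0, 0, 0)ᵀ

Let N = A − (2)·I. We want v_2 with N^2 v_2 = 0 but N^1 v_2 ≠ 0; then v_{j-1} := N · v_j for j = 2, …, 2.

Pick v_2 = (1, 0, 0, 0)ᵀ.
Then v_1 = N · v_2 = (1, -1, 2, -2)ᵀ.

Sanity check: (A − (2)·I) v_1 = (0, 0, 0, 0)ᵀ = 0. ✓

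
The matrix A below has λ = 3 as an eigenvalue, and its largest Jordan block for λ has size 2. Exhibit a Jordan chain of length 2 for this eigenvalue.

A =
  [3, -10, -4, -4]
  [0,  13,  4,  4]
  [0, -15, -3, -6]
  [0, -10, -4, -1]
A Jordan chain for λ = 3 of length 2:
v_1 = (-10, 10, -15, -10)ᵀ
v_2 = (0, 1, 0, 0)ᵀ

Let N = A − (3)·I. We want v_2 with N^2 v_2 = 0 but N^1 v_2 ≠ 0; then v_{j-1} := N · v_j for j = 2, …, 2.

Pick v_2 = (0, 1, 0, 0)ᵀ.
Then v_1 = N · v_2 = (-10, 10, -15, -10)ᵀ.

Sanity check: (A − (3)·I) v_1 = (0, 0, 0, 0)ᵀ = 0. ✓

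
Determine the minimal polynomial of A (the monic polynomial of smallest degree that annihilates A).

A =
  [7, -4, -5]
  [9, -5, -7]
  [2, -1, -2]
x^3

The characteristic polynomial is χ_A(x) = x^3, so the eigenvalues are known. The minimal polynomial is
  m_A(x) = Π_λ (x − λ)^{k_λ}
where k_λ is the size of the *largest* Jordan block for λ (equivalently, the smallest k with (A − λI)^k v = 0 for every generalised eigenvector v of λ).

  λ = 0: largest Jordan block has size 3, contributing (x − 0)^3

So m_A(x) = x^3 = x^3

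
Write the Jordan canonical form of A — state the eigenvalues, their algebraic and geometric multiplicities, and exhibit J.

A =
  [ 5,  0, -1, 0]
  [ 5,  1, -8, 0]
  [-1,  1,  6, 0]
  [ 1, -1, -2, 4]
J_3(4) ⊕ J_1(4)

The characteristic polynomial is
  det(x·I − A) = x^4 - 16*x^3 + 96*x^2 - 256*x + 256 = (x - 4)^4

Eigenvalues and multiplicities (the geometric multiplicity of λ is n − rank(A − λI), which equals the number of Jordan blocks for λ):
  λ = 4: algebraic multiplicity = 4, geometric multiplicity = 2

Determining the block sizes for each eigenvalue:
  λ = 4: with am = 4 and gm = 2, the partition is not yet determined (e.g. several partitions of 4 into 2 parts exist). Let N = A − (4)·I. Computing rank(N^1) = 2, rank(N^2) = 1, rank(N^3) = 0; the number of blocks of size ≥ j is rank(N^{j−1}) − rank(N^j), giving [2, 1, 1]. So we have 1 block(s) of size 3, 1 block(s) of size 1 → block sizes [3, 1]

Assembling the blocks gives a Jordan form
J =
  [4, 1, 0, 0]
  [0, 4, 1, 0]
  [0, 0, 4, 0]
  [0, 0, 0, 4]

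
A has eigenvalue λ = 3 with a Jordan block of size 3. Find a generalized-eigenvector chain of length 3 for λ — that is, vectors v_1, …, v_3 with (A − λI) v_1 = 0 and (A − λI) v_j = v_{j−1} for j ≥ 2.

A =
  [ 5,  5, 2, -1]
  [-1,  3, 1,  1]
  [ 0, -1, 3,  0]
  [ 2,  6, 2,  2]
A Jordan chain for λ = 3 of length 3:
v_1 = (-3, 0, 1, -4)ᵀ
v_2 = (2, -1, 0, 2)ᵀ
v_3 = (1, 0, 0, 0)ᵀ

Let N = A − (3)·I. We want v_3 with N^3 v_3 = 0 but N^2 v_3 ≠ 0; then v_{j-1} := N · v_j for j = 3, …, 2.

Pick v_3 = (1, 0, 0, 0)ᵀ.
Then v_2 = N · v_3 = (2, -1, 0, 2)ᵀ.
Then v_1 = N · v_2 = (-3, 0, 1, -4)ᵀ.

Sanity check: (A − (3)·I) v_1 = (0, 0, 0, 0)ᵀ = 0. ✓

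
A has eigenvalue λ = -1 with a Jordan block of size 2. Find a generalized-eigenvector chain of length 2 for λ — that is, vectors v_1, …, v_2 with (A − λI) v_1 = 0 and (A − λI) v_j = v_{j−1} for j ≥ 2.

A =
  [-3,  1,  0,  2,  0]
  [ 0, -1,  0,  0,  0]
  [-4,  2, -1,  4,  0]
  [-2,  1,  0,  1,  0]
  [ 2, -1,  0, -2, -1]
A Jordan chain for λ = -1 of length 2:
v_1 = (-2, 0, -4, -2, 2)ᵀ
v_2 = (1, 0, 0, 0, 0)ᵀ

Let N = A − (-1)·I. We want v_2 with N^2 v_2 = 0 but N^1 v_2 ≠ 0; then v_{j-1} := N · v_j for j = 2, …, 2.

Pick v_2 = (1, 0, 0, 0, 0)ᵀ.
Then v_1 = N · v_2 = (-2, 0, -4, -2, 2)ᵀ.

Sanity check: (A − (-1)·I) v_1 = (0, 0, 0, 0, 0)ᵀ = 0. ✓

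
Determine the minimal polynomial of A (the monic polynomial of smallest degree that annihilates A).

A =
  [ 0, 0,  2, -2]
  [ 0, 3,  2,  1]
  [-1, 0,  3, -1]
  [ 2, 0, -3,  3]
x^4 - 9*x^3 + 30*x^2 - 44*x + 24

The characteristic polynomial is χ_A(x) = (x - 3)*(x - 2)^3, so the eigenvalues are known. The minimal polynomial is
  m_A(x) = Π_λ (x − λ)^{k_λ}
where k_λ is the size of the *largest* Jordan block for λ (equivalently, the smallest k with (A − λI)^k v = 0 for every generalised eigenvector v of λ).

  λ = 2: largest Jordan block has size 3, contributing (x − 2)^3
  λ = 3: largest Jordan block has size 1, contributing (x − 3)

So m_A(x) = (x - 3)*(x - 2)^3 = x^4 - 9*x^3 + 30*x^2 - 44*x + 24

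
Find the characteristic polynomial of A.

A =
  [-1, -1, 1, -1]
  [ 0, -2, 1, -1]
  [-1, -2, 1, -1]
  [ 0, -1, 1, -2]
x^4 + 4*x^3 + 6*x^2 + 4*x + 1

Expanding det(x·I − A) (e.g. by cofactor expansion or by noting that A is similar to its Jordan form J, which has the same characteristic polynomial as A) gives
  χ_A(x) = x^4 + 4*x^3 + 6*x^2 + 4*x + 1
which factors as (x + 1)^4. The eigenvalues (with algebraic multiplicities) are λ = -1 with multiplicity 4.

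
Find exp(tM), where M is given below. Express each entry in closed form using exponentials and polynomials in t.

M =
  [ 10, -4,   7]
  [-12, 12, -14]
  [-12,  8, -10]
e^{tM} =
  [6*t*exp(4*t) + exp(4*t), -4*t*exp(4*t), 7*t*exp(4*t)]
  [-12*t*exp(4*t), 8*t*exp(4*t) + exp(4*t), -14*t*exp(4*t)]
  [-12*t*exp(4*t), 8*t*exp(4*t), -14*t*exp(4*t) + exp(4*t)]

Strategy: write M = P · J · P⁻¹ where J is a Jordan canonical form, so e^{tM} = P · e^{tJ} · P⁻¹, and e^{tJ} can be computed block-by-block.

M has Jordan form
J =
  [4, 1, 0]
  [0, 4, 0]
  [0, 0, 4]
(up to reordering of blocks).

Per-block formulas:
  For a 1×1 block at λ = 4: exp(t · [4]) = [e^(4t)].
  For a 2×2 Jordan block J_2(4): exp(t · J_2(4)) = e^(4t)·(I + t·N), where N is the 2×2 nilpotent shift.

After assembling e^{tJ} and conjugating by P, we get:

e^{tM} =
  [6*t*exp(4*t) + exp(4*t), -4*t*exp(4*t), 7*t*exp(4*t)]
  [-12*t*exp(4*t), 8*t*exp(4*t) + exp(4*t), -14*t*exp(4*t)]
  [-12*t*exp(4*t), 8*t*exp(4*t), -14*t*exp(4*t) + exp(4*t)]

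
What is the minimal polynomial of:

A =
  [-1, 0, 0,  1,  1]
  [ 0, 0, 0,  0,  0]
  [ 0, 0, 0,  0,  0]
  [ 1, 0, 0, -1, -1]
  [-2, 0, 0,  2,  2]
x^2

The characteristic polynomial is χ_A(x) = x^5, so the eigenvalues are known. The minimal polynomial is
  m_A(x) = Π_λ (x − λ)^{k_λ}
where k_λ is the size of the *largest* Jordan block for λ (equivalently, the smallest k with (A − λI)^k v = 0 for every generalised eigenvector v of λ).

  λ = 0: largest Jordan block has size 2, contributing (x − 0)^2

So m_A(x) = x^2 = x^2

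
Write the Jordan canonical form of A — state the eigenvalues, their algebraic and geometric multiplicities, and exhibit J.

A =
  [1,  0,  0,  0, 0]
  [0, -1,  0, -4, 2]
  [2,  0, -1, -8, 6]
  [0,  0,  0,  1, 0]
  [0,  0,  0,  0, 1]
J_1(-1) ⊕ J_1(-1) ⊕ J_1(1) ⊕ J_1(1) ⊕ J_1(1)

The characteristic polynomial is
  det(x·I − A) = x^5 - x^4 - 2*x^3 + 2*x^2 + x - 1 = (x - 1)^3*(x + 1)^2

Eigenvalues and multiplicities (the geometric multiplicity of λ is n − rank(A − λI), which equals the number of Jordan blocks for λ):
  λ = -1: algebraic multiplicity = 2, geometric multiplicity = 2
  λ = 1: algebraic multiplicity = 3, geometric multiplicity = 3

Determining the block sizes for each eigenvalue:
  λ = -1: gm = am = 2, so every block has size 1 → block sizes [1, 1]
  λ = 1: gm = am = 3, so every block has size 1 → block sizes [1, 1, 1]

Assembling the blocks gives a Jordan form
J =
  [-1,  0, 0, 0, 0]
  [ 0, -1, 0, 0, 0]
  [ 0,  0, 1, 0, 0]
  [ 0,  0, 0, 1, 0]
  [ 0,  0, 0, 0, 1]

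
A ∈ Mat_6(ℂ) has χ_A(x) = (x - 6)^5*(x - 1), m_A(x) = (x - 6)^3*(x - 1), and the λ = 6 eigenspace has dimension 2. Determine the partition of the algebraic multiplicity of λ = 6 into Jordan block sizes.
Block sizes for λ = 6: [3, 2]

Step 1 — from the characteristic polynomial, algebraic multiplicity of λ = 6 is 5. From dim ker(A − (6)·I) = 2, there are exactly 2 Jordan blocks for λ = 6.
Step 2 — from the minimal polynomial, the factor (x − 6)^3 tells us the largest block for λ = 6 has size 3.
Step 3 — with total size 5, 2 blocks, and largest block 3, the block sizes (in nonincreasing order) are [3, 2].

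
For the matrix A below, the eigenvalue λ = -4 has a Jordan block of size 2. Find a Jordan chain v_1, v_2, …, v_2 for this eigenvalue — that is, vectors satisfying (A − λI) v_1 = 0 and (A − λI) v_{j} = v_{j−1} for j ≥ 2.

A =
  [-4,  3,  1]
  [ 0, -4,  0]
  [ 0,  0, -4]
A Jordan chain for λ = -4 of length 2:
v_1 = (3, 0, 0)ᵀ
v_2 = (0, 1, 0)ᵀ

Let N = A − (-4)·I. We want v_2 with N^2 v_2 = 0 but N^1 v_2 ≠ 0; then v_{j-1} := N · v_j for j = 2, …, 2.

Pick v_2 = (0, 1, 0)ᵀ.
Then v_1 = N · v_2 = (3, 0, 0)ᵀ.

Sanity check: (A − (-4)·I) v_1 = (0, 0, 0)ᵀ = 0. ✓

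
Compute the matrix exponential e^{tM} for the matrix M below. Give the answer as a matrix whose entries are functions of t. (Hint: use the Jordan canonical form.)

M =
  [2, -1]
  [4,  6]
e^{tM} =
  [-2*t*exp(4*t) + exp(4*t), -t*exp(4*t)]
  [4*t*exp(4*t), 2*t*exp(4*t) + exp(4*t)]

Strategy: write M = P · J · P⁻¹ where J is a Jordan canonical form, so e^{tM} = P · e^{tJ} · P⁻¹, and e^{tJ} can be computed block-by-block.

M has Jordan form
J =
  [4, 1]
  [0, 4]
(up to reordering of blocks).

Per-block formulas:
  For a 2×2 Jordan block J_2(4): exp(t · J_2(4)) = e^(4t)·(I + t·N), where N is the 2×2 nilpotent shift.

After assembling e^{tJ} and conjugating by P, we get:

e^{tM} =
  [-2*t*exp(4*t) + exp(4*t), -t*exp(4*t)]
  [4*t*exp(4*t), 2*t*exp(4*t) + exp(4*t)]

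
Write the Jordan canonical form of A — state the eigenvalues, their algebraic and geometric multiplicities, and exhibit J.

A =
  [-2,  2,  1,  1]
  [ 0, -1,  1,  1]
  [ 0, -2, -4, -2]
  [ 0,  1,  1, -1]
J_3(-2) ⊕ J_1(-2)

The characteristic polynomial is
  det(x·I − A) = x^4 + 8*x^3 + 24*x^2 + 32*x + 16 = (x + 2)^4

Eigenvalues and multiplicities (the geometric multiplicity of λ is n − rank(A − λI), which equals the number of Jordan blocks for λ):
  λ = -2: algebraic multiplicity = 4, geometric multiplicity = 2

Determining the block sizes for each eigenvalue:
  λ = -2: with am = 4 and gm = 2, the partition is not yet determined (e.g. several partitions of 4 into 2 parts exist). Let N = A − (-2)·I. Computing rank(N^1) = 2, rank(N^2) = 1, rank(N^3) = 0; the number of blocks of size ≥ j is rank(N^{j−1}) − rank(N^j), giving [2, 1, 1]. So we have 1 block(s) of size 3, 1 block(s) of size 1 → block sizes [3, 1]

Assembling the blocks gives a Jordan form
J =
  [-2,  1,  0,  0]
  [ 0, -2,  1,  0]
  [ 0,  0, -2,  0]
  [ 0,  0,  0, -2]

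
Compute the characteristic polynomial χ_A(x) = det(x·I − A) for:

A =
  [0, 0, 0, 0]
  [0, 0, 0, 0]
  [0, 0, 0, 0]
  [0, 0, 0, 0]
x^4

Expanding det(x·I − A) (e.g. by cofactor expansion or by noting that A is similar to its Jordan form J, which has the same characteristic polynomial as A) gives
  χ_A(x) = x^4
which factors as x^4. The eigenvalues (with algebraic multiplicities) are λ = 0 with multiplicity 4.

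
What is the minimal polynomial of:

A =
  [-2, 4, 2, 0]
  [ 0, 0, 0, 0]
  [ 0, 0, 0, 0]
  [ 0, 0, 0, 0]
x^2 + 2*x

The characteristic polynomial is χ_A(x) = x^3*(x + 2), so the eigenvalues are known. The minimal polynomial is
  m_A(x) = Π_λ (x − λ)^{k_λ}
where k_λ is the size of the *largest* Jordan block for λ (equivalently, the smallest k with (A − λI)^k v = 0 for every generalised eigenvector v of λ).

  λ = -2: largest Jordan block has size 1, contributing (x + 2)
  λ = 0: largest Jordan block has size 1, contributing (x − 0)

So m_A(x) = x*(x + 2) = x^2 + 2*x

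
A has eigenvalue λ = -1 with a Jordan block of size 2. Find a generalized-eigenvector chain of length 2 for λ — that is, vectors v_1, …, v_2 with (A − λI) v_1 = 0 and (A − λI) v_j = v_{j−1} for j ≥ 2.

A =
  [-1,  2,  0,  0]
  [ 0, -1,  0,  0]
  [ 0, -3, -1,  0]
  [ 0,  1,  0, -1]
A Jordan chain for λ = -1 of length 2:
v_1 = (2, 0, -3, 1)ᵀ
v_2 = (0, 1, 0, 0)ᵀ

Let N = A − (-1)·I. We want v_2 with N^2 v_2 = 0 but N^1 v_2 ≠ 0; then v_{j-1} := N · v_j for j = 2, …, 2.

Pick v_2 = (0, 1, 0, 0)ᵀ.
Then v_1 = N · v_2 = (2, 0, -3, 1)ᵀ.

Sanity check: (A − (-1)·I) v_1 = (0, 0, 0, 0)ᵀ = 0. ✓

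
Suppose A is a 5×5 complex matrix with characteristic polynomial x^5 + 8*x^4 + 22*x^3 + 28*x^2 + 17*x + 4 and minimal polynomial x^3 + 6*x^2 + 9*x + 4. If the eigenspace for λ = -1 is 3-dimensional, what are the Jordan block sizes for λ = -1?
Block sizes for λ = -1: [2, 1, 1]

Step 1 — from the characteristic polynomial, algebraic multiplicity of λ = -1 is 4. From dim ker(A − (-1)·I) = 3, there are exactly 3 Jordan blocks for λ = -1.
Step 2 — from the minimal polynomial, the factor (x + 1)^2 tells us the largest block for λ = -1 has size 2.
Step 3 — with total size 4, 3 blocks, and largest block 2, the block sizes (in nonincreasing order) are [2, 1, 1].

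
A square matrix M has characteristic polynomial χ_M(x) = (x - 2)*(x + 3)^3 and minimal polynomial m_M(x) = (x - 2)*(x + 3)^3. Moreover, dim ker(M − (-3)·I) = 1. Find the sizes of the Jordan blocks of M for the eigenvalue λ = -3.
Block sizes for λ = -3: [3]

Step 1 — from the characteristic polynomial, algebraic multiplicity of λ = -3 is 3. From dim ker(M − (-3)·I) = 1, there are exactly 1 Jordan blocks for λ = -3.
Step 2 — from the minimal polynomial, the factor (x + 3)^3 tells us the largest block for λ = -3 has size 3.
Step 3 — with total size 3, 1 blocks, and largest block 3, the block sizes (in nonincreasing order) are [3].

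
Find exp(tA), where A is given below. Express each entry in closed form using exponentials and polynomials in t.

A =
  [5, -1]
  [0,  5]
e^{tA} =
  [exp(5*t), -t*exp(5*t)]
  [0, exp(5*t)]

Strategy: write A = P · J · P⁻¹ where J is a Jordan canonical form, so e^{tA} = P · e^{tJ} · P⁻¹, and e^{tJ} can be computed block-by-block.

A has Jordan form
J =
  [5, 1]
  [0, 5]
(up to reordering of blocks).

Per-block formulas:
  For a 2×2 Jordan block J_2(5): exp(t · J_2(5)) = e^(5t)·(I + t·N), where N is the 2×2 nilpotent shift.

After assembling e^{tJ} and conjugating by P, we get:

e^{tA} =
  [exp(5*t), -t*exp(5*t)]
  [0, exp(5*t)]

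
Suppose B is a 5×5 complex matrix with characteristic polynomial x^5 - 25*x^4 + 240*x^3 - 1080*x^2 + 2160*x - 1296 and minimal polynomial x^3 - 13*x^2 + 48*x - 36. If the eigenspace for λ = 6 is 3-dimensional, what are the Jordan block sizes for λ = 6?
Block sizes for λ = 6: [2, 1, 1]

Step 1 — from the characteristic polynomial, algebraic multiplicity of λ = 6 is 4. From dim ker(B − (6)·I) = 3, there are exactly 3 Jordan blocks for λ = 6.
Step 2 — from the minimal polynomial, the factor (x − 6)^2 tells us the largest block for λ = 6 has size 2.
Step 3 — with total size 4, 3 blocks, and largest block 2, the block sizes (in nonincreasing order) are [2, 1, 1].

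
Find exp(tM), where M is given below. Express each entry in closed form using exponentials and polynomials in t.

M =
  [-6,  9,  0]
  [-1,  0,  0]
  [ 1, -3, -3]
e^{tM} =
  [-3*t*exp(-3*t) + exp(-3*t), 9*t*exp(-3*t), 0]
  [-t*exp(-3*t), 3*t*exp(-3*t) + exp(-3*t), 0]
  [t*exp(-3*t), -3*t*exp(-3*t), exp(-3*t)]

Strategy: write M = P · J · P⁻¹ where J is a Jordan canonical form, so e^{tM} = P · e^{tJ} · P⁻¹, and e^{tJ} can be computed block-by-block.

M has Jordan form
J =
  [-3,  1,  0]
  [ 0, -3,  0]
  [ 0,  0, -3]
(up to reordering of blocks).

Per-block formulas:
  For a 1×1 block at λ = -3: exp(t · [-3]) = [e^(-3t)].
  For a 2×2 Jordan block J_2(-3): exp(t · J_2(-3)) = e^(-3t)·(I + t·N), where N is the 2×2 nilpotent shift.

After assembling e^{tJ} and conjugating by P, we get:

e^{tM} =
  [-3*t*exp(-3*t) + exp(-3*t), 9*t*exp(-3*t), 0]
  [-t*exp(-3*t), 3*t*exp(-3*t) + exp(-3*t), 0]
  [t*exp(-3*t), -3*t*exp(-3*t), exp(-3*t)]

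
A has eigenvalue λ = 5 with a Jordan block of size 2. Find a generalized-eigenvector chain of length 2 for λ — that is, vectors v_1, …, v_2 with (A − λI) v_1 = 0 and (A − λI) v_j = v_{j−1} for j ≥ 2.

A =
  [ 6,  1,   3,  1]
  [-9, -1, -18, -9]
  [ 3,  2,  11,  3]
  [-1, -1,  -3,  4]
A Jordan chain for λ = 5 of length 2:
v_1 = (1, -9, 3, -1)ᵀ
v_2 = (1, 0, 0, 0)ᵀ

Let N = A − (5)·I. We want v_2 with N^2 v_2 = 0 but N^1 v_2 ≠ 0; then v_{j-1} := N · v_j for j = 2, …, 2.

Pick v_2 = (1, 0, 0, 0)ᵀ.
Then v_1 = N · v_2 = (1, -9, 3, -1)ᵀ.

Sanity check: (A − (5)·I) v_1 = (0, 0, 0, 0)ᵀ = 0. ✓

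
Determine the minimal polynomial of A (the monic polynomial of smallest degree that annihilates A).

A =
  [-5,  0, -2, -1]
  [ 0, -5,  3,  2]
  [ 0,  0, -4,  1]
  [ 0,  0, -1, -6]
x^3 + 15*x^2 + 75*x + 125

The characteristic polynomial is χ_A(x) = (x + 5)^4, so the eigenvalues are known. The minimal polynomial is
  m_A(x) = Π_λ (x − λ)^{k_λ}
where k_λ is the size of the *largest* Jordan block for λ (equivalently, the smallest k with (A − λI)^k v = 0 for every generalised eigenvector v of λ).

  λ = -5: largest Jordan block has size 3, contributing (x + 5)^3

So m_A(x) = (x + 5)^3 = x^3 + 15*x^2 + 75*x + 125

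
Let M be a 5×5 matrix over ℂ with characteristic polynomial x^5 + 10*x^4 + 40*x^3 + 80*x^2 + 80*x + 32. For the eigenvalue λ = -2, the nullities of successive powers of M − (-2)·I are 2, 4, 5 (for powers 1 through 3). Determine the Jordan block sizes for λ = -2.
Block sizes for λ = -2: [3, 2]

From the dimensions of kernels of powers, the number of Jordan blocks of size at least j is d_j − d_{j−1} where d_j = dim ker(N^j) (with d_0 = 0). Computing the differences gives [2, 2, 1].
The number of blocks of size exactly k is (#blocks of size ≥ k) − (#blocks of size ≥ k + 1), so the partition is: 1 block(s) of size 2, 1 block(s) of size 3.
In nonincreasing order the block sizes are [3, 2].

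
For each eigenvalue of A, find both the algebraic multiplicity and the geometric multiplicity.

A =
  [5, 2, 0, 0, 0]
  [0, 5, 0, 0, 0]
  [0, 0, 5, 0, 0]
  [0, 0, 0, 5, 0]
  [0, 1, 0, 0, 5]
λ = 5: alg = 5, geom = 4

Step 1 — factor the characteristic polynomial to read off the algebraic multiplicities:
  χ_A(x) = (x - 5)^5

Step 2 — compute geometric multiplicities via the rank-nullity identity g(λ) = n − rank(A − λI):
  rank(A − (5)·I) = 1, so dim ker(A − (5)·I) = n − 1 = 4

Summary:
  λ = 5: algebraic multiplicity = 5, geometric multiplicity = 4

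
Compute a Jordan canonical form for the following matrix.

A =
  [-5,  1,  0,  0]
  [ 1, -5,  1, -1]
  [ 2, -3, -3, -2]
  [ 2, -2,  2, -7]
J_3(-5) ⊕ J_1(-5)

The characteristic polynomial is
  det(x·I − A) = x^4 + 20*x^3 + 150*x^2 + 500*x + 625 = (x + 5)^4

Eigenvalues and multiplicities (the geometric multiplicity of λ is n − rank(A − λI), which equals the number of Jordan blocks for λ):
  λ = -5: algebraic multiplicity = 4, geometric multiplicity = 2

Determining the block sizes for each eigenvalue:
  λ = -5: with am = 4 and gm = 2, the partition is not yet determined (e.g. several partitions of 4 into 2 parts exist). Let N = A − (-5)·I. Computing rank(N^1) = 2, rank(N^2) = 1, rank(N^3) = 0; the number of blocks of size ≥ j is rank(N^{j−1}) − rank(N^j), giving [2, 1, 1]. So we have 1 block(s) of size 3, 1 block(s) of size 1 → block sizes [3, 1]

Assembling the blocks gives a Jordan form
J =
  [-5,  1,  0,  0]
  [ 0, -5,  1,  0]
  [ 0,  0, -5,  0]
  [ 0,  0,  0, -5]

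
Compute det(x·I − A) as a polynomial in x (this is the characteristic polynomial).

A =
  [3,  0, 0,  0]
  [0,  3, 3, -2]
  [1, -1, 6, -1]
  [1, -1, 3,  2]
x^4 - 14*x^3 + 73*x^2 - 168*x + 144

Expanding det(x·I − A) (e.g. by cofactor expansion or by noting that A is similar to its Jordan form J, which has the same characteristic polynomial as A) gives
  χ_A(x) = x^4 - 14*x^3 + 73*x^2 - 168*x + 144
which factors as (x - 4)^2*(x - 3)^2. The eigenvalues (with algebraic multiplicities) are λ = 3 with multiplicity 2, λ = 4 with multiplicity 2.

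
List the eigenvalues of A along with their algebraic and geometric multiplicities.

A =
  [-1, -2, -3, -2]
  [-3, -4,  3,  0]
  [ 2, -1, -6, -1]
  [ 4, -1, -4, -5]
λ = -4: alg = 4, geom = 2

Step 1 — factor the characteristic polynomial to read off the algebraic multiplicities:
  χ_A(x) = (x + 4)^4

Step 2 — compute geometric multiplicities via the rank-nullity identity g(λ) = n − rank(A − λI):
  rank(A − (-4)·I) = 2, so dim ker(A − (-4)·I) = n − 2 = 2

Summary:
  λ = -4: algebraic multiplicity = 4, geometric multiplicity = 2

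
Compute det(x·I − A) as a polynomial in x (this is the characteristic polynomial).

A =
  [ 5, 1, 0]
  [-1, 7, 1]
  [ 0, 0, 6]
x^3 - 18*x^2 + 108*x - 216

Expanding det(x·I − A) (e.g. by cofactor expansion or by noting that A is similar to its Jordan form J, which has the same characteristic polynomial as A) gives
  χ_A(x) = x^3 - 18*x^2 + 108*x - 216
which factors as (x - 6)^3. The eigenvalues (with algebraic multiplicities) are λ = 6 with multiplicity 3.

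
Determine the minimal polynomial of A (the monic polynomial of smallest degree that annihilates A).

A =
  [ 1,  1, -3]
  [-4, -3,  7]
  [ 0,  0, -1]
x^3 + 3*x^2 + 3*x + 1

The characteristic polynomial is χ_A(x) = (x + 1)^3, so the eigenvalues are known. The minimal polynomial is
  m_A(x) = Π_λ (x − λ)^{k_λ}
where k_λ is the size of the *largest* Jordan block for λ (equivalently, the smallest k with (A − λI)^k v = 0 for every generalised eigenvector v of λ).

  λ = -1: largest Jordan block has size 3, contributing (x + 1)^3

So m_A(x) = (x + 1)^3 = x^3 + 3*x^2 + 3*x + 1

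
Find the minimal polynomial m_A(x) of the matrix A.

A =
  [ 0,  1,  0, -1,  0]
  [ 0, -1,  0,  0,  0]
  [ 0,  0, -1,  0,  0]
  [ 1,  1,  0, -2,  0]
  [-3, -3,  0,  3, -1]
x^2 + 2*x + 1

The characteristic polynomial is χ_A(x) = (x + 1)^5, so the eigenvalues are known. The minimal polynomial is
  m_A(x) = Π_λ (x − λ)^{k_λ}
where k_λ is the size of the *largest* Jordan block for λ (equivalently, the smallest k with (A − λI)^k v = 0 for every generalised eigenvector v of λ).

  λ = -1: largest Jordan block has size 2, contributing (x + 1)^2

So m_A(x) = (x + 1)^2 = x^2 + 2*x + 1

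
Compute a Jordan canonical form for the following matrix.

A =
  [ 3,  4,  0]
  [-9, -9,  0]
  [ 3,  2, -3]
J_2(-3) ⊕ J_1(-3)

The characteristic polynomial is
  det(x·I − A) = x^3 + 9*x^2 + 27*x + 27 = (x + 3)^3

Eigenvalues and multiplicities (the geometric multiplicity of λ is n − rank(A − λI), which equals the number of Jordan blocks for λ):
  λ = -3: algebraic multiplicity = 3, geometric multiplicity = 2

Determining the block sizes for each eigenvalue:
  λ = -3: 2 blocks summing to 3 forces exactly one block of size 2 and the rest size 1 → block sizes [2, 1]

Assembling the blocks gives a Jordan form
J =
  [-3,  1,  0]
  [ 0, -3,  0]
  [ 0,  0, -3]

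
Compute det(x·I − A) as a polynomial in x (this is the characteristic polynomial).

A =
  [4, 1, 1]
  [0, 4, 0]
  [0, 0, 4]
x^3 - 12*x^2 + 48*x - 64

Expanding det(x·I − A) (e.g. by cofactor expansion or by noting that A is similar to its Jordan form J, which has the same characteristic polynomial as A) gives
  χ_A(x) = x^3 - 12*x^2 + 48*x - 64
which factors as (x - 4)^3. The eigenvalues (with algebraic multiplicities) are λ = 4 with multiplicity 3.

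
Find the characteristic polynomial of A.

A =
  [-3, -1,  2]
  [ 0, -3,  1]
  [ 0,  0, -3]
x^3 + 9*x^2 + 27*x + 27

Expanding det(x·I − A) (e.g. by cofactor expansion or by noting that A is similar to its Jordan form J, which has the same characteristic polynomial as A) gives
  χ_A(x) = x^3 + 9*x^2 + 27*x + 27
which factors as (x + 3)^3. The eigenvalues (with algebraic multiplicities) are λ = -3 with multiplicity 3.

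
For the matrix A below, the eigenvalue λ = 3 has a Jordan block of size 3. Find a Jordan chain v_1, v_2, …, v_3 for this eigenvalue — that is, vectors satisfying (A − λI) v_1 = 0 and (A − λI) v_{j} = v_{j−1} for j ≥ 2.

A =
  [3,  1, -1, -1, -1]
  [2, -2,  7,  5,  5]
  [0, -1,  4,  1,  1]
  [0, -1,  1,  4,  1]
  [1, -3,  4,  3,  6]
A Jordan chain for λ = 3 of length 3:
v_1 = (1, -5, -1, -1, -3)ᵀ
v_2 = (0, 2, 0, 0, 1)ᵀ
v_3 = (1, 0, 0, 0, 0)ᵀ

Let N = A − (3)·I. We want v_3 with N^3 v_3 = 0 but N^2 v_3 ≠ 0; then v_{j-1} := N · v_j for j = 3, …, 2.

Pick v_3 = (1, 0, 0, 0, 0)ᵀ.
Then v_2 = N · v_3 = (0, 2, 0, 0, 1)ᵀ.
Then v_1 = N · v_2 = (1, -5, -1, -1, -3)ᵀ.

Sanity check: (A − (3)·I) v_1 = (0, 0, 0, 0, 0)ᵀ = 0. ✓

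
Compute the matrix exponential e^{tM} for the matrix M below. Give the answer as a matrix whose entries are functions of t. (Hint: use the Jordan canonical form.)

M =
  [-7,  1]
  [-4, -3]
e^{tM} =
  [-2*t*exp(-5*t) + exp(-5*t), t*exp(-5*t)]
  [-4*t*exp(-5*t), 2*t*exp(-5*t) + exp(-5*t)]

Strategy: write M = P · J · P⁻¹ where J is a Jordan canonical form, so e^{tM} = P · e^{tJ} · P⁻¹, and e^{tJ} can be computed block-by-block.

M has Jordan form
J =
  [-5,  1]
  [ 0, -5]
(up to reordering of blocks).

Per-block formulas:
  For a 2×2 Jordan block J_2(-5): exp(t · J_2(-5)) = e^(-5t)·(I + t·N), where N is the 2×2 nilpotent shift.

After assembling e^{tJ} and conjugating by P, we get:

e^{tM} =
  [-2*t*exp(-5*t) + exp(-5*t), t*exp(-5*t)]
  [-4*t*exp(-5*t), 2*t*exp(-5*t) + exp(-5*t)]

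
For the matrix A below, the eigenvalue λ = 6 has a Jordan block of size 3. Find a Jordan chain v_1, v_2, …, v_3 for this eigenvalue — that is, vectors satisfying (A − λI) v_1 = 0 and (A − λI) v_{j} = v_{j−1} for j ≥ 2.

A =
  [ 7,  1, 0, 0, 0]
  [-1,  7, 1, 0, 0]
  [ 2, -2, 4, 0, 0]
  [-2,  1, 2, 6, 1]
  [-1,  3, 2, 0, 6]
A Jordan chain for λ = 6 of length 3:
v_1 = (2, -2, 4, -2, -2)ᵀ
v_2 = (1, 1, -2, 1, 3)ᵀ
v_3 = (0, 1, 0, 0, 0)ᵀ

Let N = A − (6)·I. We want v_3 with N^3 v_3 = 0 but N^2 v_3 ≠ 0; then v_{j-1} := N · v_j for j = 3, …, 2.

Pick v_3 = (0, 1, 0, 0, 0)ᵀ.
Then v_2 = N · v_3 = (1, 1, -2, 1, 3)ᵀ.
Then v_1 = N · v_2 = (2, -2, 4, -2, -2)ᵀ.

Sanity check: (A − (6)·I) v_1 = (0, 0, 0, 0, 0)ᵀ = 0. ✓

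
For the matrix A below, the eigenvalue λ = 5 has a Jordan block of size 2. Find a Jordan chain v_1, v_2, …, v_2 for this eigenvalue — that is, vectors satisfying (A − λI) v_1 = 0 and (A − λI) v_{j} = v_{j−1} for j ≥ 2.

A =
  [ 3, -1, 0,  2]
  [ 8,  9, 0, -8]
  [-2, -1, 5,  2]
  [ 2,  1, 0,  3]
A Jordan chain for λ = 5 of length 2:
v_1 = (-2, 8, -2, 2)ᵀ
v_2 = (1, 0, 0, 0)ᵀ

Let N = A − (5)·I. We want v_2 with N^2 v_2 = 0 but N^1 v_2 ≠ 0; then v_{j-1} := N · v_j for j = 2, …, 2.

Pick v_2 = (1, 0, 0, 0)ᵀ.
Then v_1 = N · v_2 = (-2, 8, -2, 2)ᵀ.

Sanity check: (A − (5)·I) v_1 = (0, 0, 0, 0)ᵀ = 0. ✓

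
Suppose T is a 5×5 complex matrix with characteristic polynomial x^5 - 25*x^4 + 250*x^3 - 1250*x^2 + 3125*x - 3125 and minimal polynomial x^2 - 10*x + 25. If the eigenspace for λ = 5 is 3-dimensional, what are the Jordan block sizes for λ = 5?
Block sizes for λ = 5: [2, 2, 1]

Step 1 — from the characteristic polynomial, algebraic multiplicity of λ = 5 is 5. From dim ker(T − (5)·I) = 3, there are exactly 3 Jordan blocks for λ = 5.
Step 2 — from the minimal polynomial, the factor (x − 5)^2 tells us the largest block for λ = 5 has size 2.
Step 3 — with total size 5, 3 blocks, and largest block 2, the block sizes (in nonincreasing order) are [2, 2, 1].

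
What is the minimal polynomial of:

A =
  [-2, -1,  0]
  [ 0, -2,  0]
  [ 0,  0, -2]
x^2 + 4*x + 4

The characteristic polynomial is χ_A(x) = (x + 2)^3, so the eigenvalues are known. The minimal polynomial is
  m_A(x) = Π_λ (x − λ)^{k_λ}
where k_λ is the size of the *largest* Jordan block for λ (equivalently, the smallest k with (A − λI)^k v = 0 for every generalised eigenvector v of λ).

  λ = -2: largest Jordan block has size 2, contributing (x + 2)^2

So m_A(x) = (x + 2)^2 = x^2 + 4*x + 4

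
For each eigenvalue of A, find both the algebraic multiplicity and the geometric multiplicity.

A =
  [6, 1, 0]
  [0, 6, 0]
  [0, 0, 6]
λ = 6: alg = 3, geom = 2

Step 1 — factor the characteristic polynomial to read off the algebraic multiplicities:
  χ_A(x) = (x - 6)^3

Step 2 — compute geometric multiplicities via the rank-nullity identity g(λ) = n − rank(A − λI):
  rank(A − (6)·I) = 1, so dim ker(A − (6)·I) = n − 1 = 2

Summary:
  λ = 6: algebraic multiplicity = 3, geometric multiplicity = 2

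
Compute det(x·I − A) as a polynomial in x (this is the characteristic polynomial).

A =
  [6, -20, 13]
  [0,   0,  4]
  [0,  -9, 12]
x^3 - 18*x^2 + 108*x - 216

Expanding det(x·I − A) (e.g. by cofactor expansion or by noting that A is similar to its Jordan form J, which has the same characteristic polynomial as A) gives
  χ_A(x) = x^3 - 18*x^2 + 108*x - 216
which factors as (x - 6)^3. The eigenvalues (with algebraic multiplicities) are λ = 6 with multiplicity 3.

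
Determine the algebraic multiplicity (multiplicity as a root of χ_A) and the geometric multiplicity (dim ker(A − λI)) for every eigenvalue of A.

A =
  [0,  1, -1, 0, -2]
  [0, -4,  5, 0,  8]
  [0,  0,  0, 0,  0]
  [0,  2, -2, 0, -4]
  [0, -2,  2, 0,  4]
λ = 0: alg = 5, geom = 3

Step 1 — factor the characteristic polynomial to read off the algebraic multiplicities:
  χ_A(x) = x^5

Step 2 — compute geometric multiplicities via the rank-nullity identity g(λ) = n − rank(A − λI):
  rank(A − (0)·I) = 2, so dim ker(A − (0)·I) = n − 2 = 3

Summary:
  λ = 0: algebraic multiplicity = 5, geometric multiplicity = 3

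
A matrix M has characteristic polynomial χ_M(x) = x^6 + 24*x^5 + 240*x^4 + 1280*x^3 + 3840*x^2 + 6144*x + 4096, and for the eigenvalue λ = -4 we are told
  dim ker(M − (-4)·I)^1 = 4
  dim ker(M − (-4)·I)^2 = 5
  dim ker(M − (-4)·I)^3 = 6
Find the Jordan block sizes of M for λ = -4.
Block sizes for λ = -4: [3, 1, 1, 1]

From the dimensions of kernels of powers, the number of Jordan blocks of size at least j is d_j − d_{j−1} where d_j = dim ker(N^j) (with d_0 = 0). Computing the differences gives [4, 1, 1].
The number of blocks of size exactly k is (#blocks of size ≥ k) − (#blocks of size ≥ k + 1), so the partition is: 3 block(s) of size 1, 1 block(s) of size 3.
In nonincreasing order the block sizes are [3, 1, 1, 1].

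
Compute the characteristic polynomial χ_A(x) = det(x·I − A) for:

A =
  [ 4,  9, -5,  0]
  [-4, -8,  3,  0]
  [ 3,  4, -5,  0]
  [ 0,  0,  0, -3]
x^4 + 12*x^3 + 54*x^2 + 108*x + 81

Expanding det(x·I − A) (e.g. by cofactor expansion or by noting that A is similar to its Jordan form J, which has the same characteristic polynomial as A) gives
  χ_A(x) = x^4 + 12*x^3 + 54*x^2 + 108*x + 81
which factors as (x + 3)^4. The eigenvalues (with algebraic multiplicities) are λ = -3 with multiplicity 4.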